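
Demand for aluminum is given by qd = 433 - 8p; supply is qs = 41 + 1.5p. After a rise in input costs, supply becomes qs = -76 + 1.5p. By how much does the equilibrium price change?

Δp = 234/19

Original equilibrium: p* = 784/19, q* = 1955/19.
New equilibrium: 433 - 8p = -76 + 1.5p, so 509 = 9.5p and p' = 1018/19; q' = 433 − 8(1018/19) = 83/19.
Change in price: 1018/19 − 784/19 = 234/19.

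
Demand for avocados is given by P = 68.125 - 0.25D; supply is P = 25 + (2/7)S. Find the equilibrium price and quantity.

P* = 48, Q* = 80.5

Set the two price expressions equal: 68.125 - 0.25Q = 25 + (2/7)Q.
43.125 = (15/28)Q, so Q* = 80.5.
P* = 68.125 − (0.25)(80.5) = 48.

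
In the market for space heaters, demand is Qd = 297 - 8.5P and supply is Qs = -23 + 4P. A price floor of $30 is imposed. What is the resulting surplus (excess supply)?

Surplus = 55

Equilibrium price would be P* = 25.6, so the floor at 30 binds.
At P = 30: Qd = 42, Qs = 97.
Surplus = 97 − 42 = 55.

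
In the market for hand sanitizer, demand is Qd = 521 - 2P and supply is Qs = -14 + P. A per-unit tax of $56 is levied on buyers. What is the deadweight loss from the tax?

Pre-tax equilibrium: P* = 535/3, Q* = 493/3.
Tax on buyers shifts demand to Qd = 521 − 2(P + 56) = 409 - 2P.
409 - 2P = -14 + P gives seller price Ps = 141; buyers pay Pb = 141 + 56 = 197.
New quantity: Q = 521 − 2(197) = 127.
DWL = ½ × 56 × (493/3 − 127) = 3136/3.

Deadweight loss = 3136/3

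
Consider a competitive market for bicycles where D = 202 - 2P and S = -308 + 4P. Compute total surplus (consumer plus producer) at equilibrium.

Equilibrium: 202 - 2P = -308 + 4P gives P* = 85, Q* = 32.
Demand choke price: P = 101; supply starts at P = 77.
CS = ½(101 − 85)(32) = 256; PS = ½(85 − 77)(32) = 128.

Total surplus = 384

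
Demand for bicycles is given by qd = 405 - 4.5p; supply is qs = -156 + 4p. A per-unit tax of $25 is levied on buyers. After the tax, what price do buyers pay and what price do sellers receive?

Pre-tax equilibrium: p* = 66, q* = 108.
Tax on buyers shifts demand to qd = 405 − 4.5(p + 25) = 292.5 - 4.5p.
292.5 - 4.5p = -156 + 4p gives seller price ps = 897/17; buyers pay pb = 897/17 + 25 = 1322/17.
New quantity: q = 405 − 4.5(1322/17) = 936/17.

Buyers pay 1322/17, sellers receive 897/17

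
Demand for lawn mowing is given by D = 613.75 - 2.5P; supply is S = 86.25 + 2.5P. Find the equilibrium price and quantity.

P* = 105.5, Q* = 350

Set D = S: 613.75 - 2.5P = 86.25 + 2.5P.
527.5 = 5P, so P* = 105.5.
Q* = 613.75 − 2.5(105.5) = 350.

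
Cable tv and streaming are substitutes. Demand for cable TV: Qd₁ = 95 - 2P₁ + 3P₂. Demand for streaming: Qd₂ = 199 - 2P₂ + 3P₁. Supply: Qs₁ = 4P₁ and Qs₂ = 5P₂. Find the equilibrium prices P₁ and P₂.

Market 1: 95 - 2P₁ + 3P₂ = 4P₁ → 6P₁ - 3P₂ = 95.
Market 2: 7P₂ - 3P₁ = 199.
Eliminating P₂: 7×(1) + 3×(2) gives 33P₁ = 1262, so P₁ = 1262/33.
Back-substitute into (2): P₂ = (199 + 3×1262/33) / 7 = 493/11.

P₁ = 1262/33, P₂ = 493/11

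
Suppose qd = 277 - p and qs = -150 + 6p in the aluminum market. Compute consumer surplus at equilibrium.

Consumer surplus = 23328

Equilibrium: 277 - p = -150 + 6p gives p* = 61, q* = 216.
Demand choke price (qd = 0): p = 277.
CS = ½(277 − 61)(216) = 23328.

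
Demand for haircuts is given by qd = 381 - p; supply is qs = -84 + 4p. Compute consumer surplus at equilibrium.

Consumer surplus = 41472

Equilibrium: 381 - p = -84 + 4p gives p* = 93, q* = 288.
Demand choke price (qd = 0): p = 381.
CS = ½(381 − 93)(288) = 41472.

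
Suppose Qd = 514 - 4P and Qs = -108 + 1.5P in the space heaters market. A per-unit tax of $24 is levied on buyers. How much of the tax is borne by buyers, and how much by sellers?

Pre-tax equilibrium: P* = 1244/11, Q* = 678/11.
Tax on buyers shifts demand to Qd = 514 − 4(P + 24) = 418 - 4P.
418 - 4P = -108 + 1.5P gives seller price Ps = 1052/11; buyers pay Pb = 1052/11 + 24 = 1316/11.
New quantity: Q = 514 − 4(1316/11) = 390/11.
Buyer burden = 1316/11 − 1244/11 = 72/11; seller burden = 1244/11 − 1052/11 = 192/11.

Buyers bear 72/11, sellers bear 192/11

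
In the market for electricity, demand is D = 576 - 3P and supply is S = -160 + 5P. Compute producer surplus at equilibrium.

Equilibrium: 576 - 3P = -160 + 5P gives P* = 92, Q* = 300.
Supply starts at P = 32 (where S = 0).
PS = ½(92 − 32)(300) = 9000.

Producer surplus = 9000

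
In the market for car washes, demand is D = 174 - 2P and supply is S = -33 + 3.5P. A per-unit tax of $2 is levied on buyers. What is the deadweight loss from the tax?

Deadweight loss = 28/11

Pre-tax equilibrium: P* = 414/11, Q* = 1086/11.
Tax on buyers shifts demand to D = 174 − 2(P + 2) = 170 - 2P.
170 - 2P = -33 + 3.5P gives seller price Ps = 406/11; buyers pay Pb = 406/11 + 2 = 428/11.
New quantity: Q = 174 − 2(428/11) = 1058/11.
DWL = ½ × 2 × (1086/11 − 1058/11) = 28/11.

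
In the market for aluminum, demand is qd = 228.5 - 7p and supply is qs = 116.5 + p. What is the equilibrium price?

Set qd = qs: 228.5 - 7p = 116.5 + p.
112 = 8p, so p* = 14.
q* = 228.5 − 7(14) = 130.5.

p* = 14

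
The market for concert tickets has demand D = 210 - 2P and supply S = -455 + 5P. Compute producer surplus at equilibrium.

Producer surplus = 40

Equilibrium: 210 - 2P = -455 + 5P gives P* = 95, Q* = 20.
Supply starts at P = 91 (where S = 0).
PS = ½(95 − 91)(20) = 40.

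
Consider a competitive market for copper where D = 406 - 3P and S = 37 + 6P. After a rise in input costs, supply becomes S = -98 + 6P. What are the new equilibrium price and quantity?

Original equilibrium: P* = 41, Q* = 283.
New equilibrium: 406 - 3P = -98 + 6P, so 504 = 9P and P' = 56; Q' = 406 − 3(56) = 238.

P' = 56, Q' = 238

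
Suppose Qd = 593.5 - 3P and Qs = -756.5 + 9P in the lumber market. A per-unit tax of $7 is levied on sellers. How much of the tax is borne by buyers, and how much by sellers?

Buyers bear $5.25, sellers bear $1.75

Pre-tax equilibrium: P* = 112.5, Q* = 256.
Tax on sellers shifts supply to Qs = -756.5 + 9(P − 7) = -819.5 + 9P.
593.5 - 3P = -819.5 + 9P gives buyer price Pb = 117.75; sellers receive Ps = 117.75 − 7 = 110.75.
New quantity: Q = 593.5 − 3(117.75) = 240.25.
Buyer burden = 117.75 − 112.5 = 5.25; seller burden = 112.5 − 110.75 = 1.75.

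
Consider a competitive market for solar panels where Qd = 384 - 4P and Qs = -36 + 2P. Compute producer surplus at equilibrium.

Producer surplus = 2704

Equilibrium: 384 - 4P = -36 + 2P gives P* = 70, Q* = 104.
Supply starts at P = 18 (where Qs = 0).
PS = ½(70 − 18)(104) = 2704.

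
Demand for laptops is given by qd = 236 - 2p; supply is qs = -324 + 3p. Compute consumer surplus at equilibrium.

Equilibrium: 236 - 2p = -324 + 3p gives p* = 112, q* = 12.
Demand choke price (qd = 0): p = 118.
CS = ½(118 − 112)(12) = 36.

Consumer surplus = 36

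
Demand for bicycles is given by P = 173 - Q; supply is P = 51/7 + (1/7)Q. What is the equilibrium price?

P* = 28

Set the two price expressions equal: 173 - Q = 51/7 + (1/7)Q.
1160/7 = (8/7)Q, so Q* = 145.
P* = 173 − (1)(145) = 28.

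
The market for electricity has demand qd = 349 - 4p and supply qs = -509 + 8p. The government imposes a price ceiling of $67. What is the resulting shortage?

Shortage = 54

Equilibrium price would be p* = 71.5, so the ceiling at 67 binds.
At p = 67: qd = 349 − 4(67) = 81, qs = -509 + 8(67) = 27.
Shortage = 81 − 27 = 54.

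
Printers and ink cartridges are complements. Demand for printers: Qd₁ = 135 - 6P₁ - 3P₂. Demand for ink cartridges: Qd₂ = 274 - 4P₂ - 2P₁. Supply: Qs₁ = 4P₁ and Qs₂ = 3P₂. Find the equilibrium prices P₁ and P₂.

Market 1: 135 - 6P₁ - 3P₂ = 4P₁ → 10P₁ + 3P₂ = 135.
Market 2: 7P₂ + 2P₁ = 274.
Eliminating P₂: 7×(1) − 3×(2) gives 64P₁ = 123, so P₁ = 1.921875.
Back-substitute into (2): P₂ = (274 − 2×1.921875) / 7 = 38.59375.

P₁ = 1.921875, P₂ = 38.59375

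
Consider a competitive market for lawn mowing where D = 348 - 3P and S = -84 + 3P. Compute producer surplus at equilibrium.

Equilibrium: 348 - 3P = -84 + 3P gives P* = 72, Q* = 132.
Supply starts at P = 28 (where S = 0).
PS = ½(72 − 28)(132) = 2904.

Producer surplus = 2904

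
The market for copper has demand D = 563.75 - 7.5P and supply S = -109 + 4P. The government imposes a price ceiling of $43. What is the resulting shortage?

Equilibrium price would be P* = 58.5, so the ceiling at 43 binds.
At P = 43: D = 563.75 − 7.5(43) = 241.25, S = -109 + 4(43) = 63.
Shortage = 241.25 − 63 = 178.25.

Shortage = 178.25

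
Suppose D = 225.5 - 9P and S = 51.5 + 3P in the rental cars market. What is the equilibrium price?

Set D = S: 225.5 - 9P = 51.5 + 3P.
174 = 12P, so P* = 14.5.
Q* = 225.5 − 9(14.5) = 95.

P* = 14.5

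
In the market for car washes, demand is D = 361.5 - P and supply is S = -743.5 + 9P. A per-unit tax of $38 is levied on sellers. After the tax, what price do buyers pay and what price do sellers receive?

Buyers pay $144.7, sellers receive $106.7

Pre-tax equilibrium: P* = 110.5, Q* = 251.
Tax on sellers shifts supply to S = -743.5 + 9(P − 38) = -1085.5 + 9P.
361.5 - P = -1085.5 + 9P gives buyer price Pb = 144.7; sellers receive Ps = 144.7 − 38 = 106.7.
New quantity: Q = 361.5 − 1(144.7) = 216.8.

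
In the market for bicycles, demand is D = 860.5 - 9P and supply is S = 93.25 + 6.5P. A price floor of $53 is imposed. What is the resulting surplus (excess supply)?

Equilibrium price would be P* = 49.5, so the floor at 53 binds.
At P = 53: D = 383.5, S = 437.75.
Surplus = 437.75 − 383.5 = 54.25.

Surplus = 54.25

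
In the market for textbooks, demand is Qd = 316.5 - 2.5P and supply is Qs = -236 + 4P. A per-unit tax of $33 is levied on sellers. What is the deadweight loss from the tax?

Pre-tax equilibrium: P* = 85, Q* = 104.
Tax on sellers shifts supply to Qs = -236 + 4(P − 33) = -368 + 4P.
316.5 - 2.5P = -368 + 4P gives buyer price Pb = 1369/13; sellers receive Ps = 1369/13 − 33 = 940/13.
New quantity: Q = 316.5 − 2.5(1369/13) = 692/13.
DWL = ½ × 33 × (104 − 692/13) = 10890/13.

Deadweight loss = 10890/13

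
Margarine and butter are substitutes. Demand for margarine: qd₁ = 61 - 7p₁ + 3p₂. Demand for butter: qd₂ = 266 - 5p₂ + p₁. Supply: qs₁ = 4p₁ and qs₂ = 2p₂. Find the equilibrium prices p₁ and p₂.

p₁ = 1225/74, p₂ = 2987/74

Market 1: 61 - 7p₁ + 3p₂ = 4p₁ → 11p₁ - 3p₂ = 61.
Market 2: 7p₂ - p₁ = 266.
Eliminating p₂: 7×(1) + 3×(2) gives 74p₁ = 1225, so p₁ = 1225/74.
Back-substitute into (2): p₂ = (266 + 1×1225/74) / 7 = 2987/74.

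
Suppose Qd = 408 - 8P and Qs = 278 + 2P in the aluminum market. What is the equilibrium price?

P* = 13

Set Qd = Qs: 408 - 8P = 278 + 2P.
130 = 10P, so P* = 13.
Q* = 408 − 8(13) = 304.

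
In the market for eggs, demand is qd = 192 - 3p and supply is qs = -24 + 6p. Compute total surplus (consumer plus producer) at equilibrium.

Equilibrium: 192 - 3p = -24 + 6p gives p* = 24, q* = 120.
Demand choke price: p = 64; supply starts at p = 4.
CS = ½(64 − 24)(120) = 2400; PS = ½(24 − 4)(120) = 1200.

Total surplus = 3600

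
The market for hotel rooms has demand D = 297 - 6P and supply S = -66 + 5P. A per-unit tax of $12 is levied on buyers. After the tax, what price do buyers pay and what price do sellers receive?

Buyers pay 423/11, sellers receive 291/11

Pre-tax equilibrium: P* = 33, Q* = 99.
Tax on buyers shifts demand to D = 297 − 6(P + 12) = 225 - 6P.
225 - 6P = -66 + 5P gives seller price Ps = 291/11; buyers pay Pb = 291/11 + 12 = 423/11.
New quantity: Q = 297 − 6(423/11) = 729/11.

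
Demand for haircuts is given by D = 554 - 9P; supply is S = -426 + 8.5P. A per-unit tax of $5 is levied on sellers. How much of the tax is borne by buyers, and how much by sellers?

Pre-tax equilibrium: P* = 56, Q* = 50.
Tax on sellers shifts supply to S = -426 + 8.5(P − 5) = -468.5 + 8.5P.
554 - 9P = -468.5 + 8.5P gives buyer price Pb = 409/7; sellers receive Ps = 409/7 − 5 = 374/7.
New quantity: Q = 554 − 9(409/7) = 197/7.
Buyer burden = 409/7 − 56 = 17/7; seller burden = 56 − 374/7 = 18/7.

Buyers bear 17/7, sellers bear 18/7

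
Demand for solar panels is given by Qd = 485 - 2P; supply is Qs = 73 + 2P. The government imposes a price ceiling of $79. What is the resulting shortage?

Equilibrium price would be P* = 103, so the ceiling at 79 binds.
At P = 79: Qd = 485 − 2(79) = 327, Qs = 73 + 2(79) = 231.
Shortage = 327 − 231 = 96.

Shortage = 96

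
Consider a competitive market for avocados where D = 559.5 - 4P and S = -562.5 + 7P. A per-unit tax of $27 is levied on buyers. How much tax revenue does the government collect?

Tax revenue = 49167/22

Pre-tax equilibrium: P* = 102, Q* = 151.5.
Tax on buyers shifts demand to D = 559.5 − 4(P + 27) = 451.5 - 4P.
451.5 - 4P = -562.5 + 7P gives seller price Ps = 1014/11; buyers pay Pb = 1014/11 + 27 = 1311/11.
New quantity: Q = 559.5 − 4(1311/11) = 1821/22.
Revenue = 27 × 1821/22 = 49167/22.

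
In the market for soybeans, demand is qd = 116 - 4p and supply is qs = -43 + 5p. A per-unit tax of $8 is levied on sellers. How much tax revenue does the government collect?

Pre-tax equilibrium: p* = 53/3, q* = 136/3.
Tax on sellers shifts supply to qs = -43 + 5(p − 8) = -83 + 5p.
116 - 4p = -83 + 5p gives buyer price pb = 199/9; sellers receive ps = 199/9 − 8 = 127/9.
New quantity: q = 116 − 4(199/9) = 248/9.
Revenue = 8 × 248/9 = 1984/9.

Tax revenue = 1984/9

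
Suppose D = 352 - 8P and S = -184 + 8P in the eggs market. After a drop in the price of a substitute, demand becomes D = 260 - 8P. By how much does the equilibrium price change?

ΔP = -5.75

Original equilibrium: P* = 33.5, Q* = 84.
New equilibrium: 260 - 8P = -184 + 8P, so 444 = 16P and P' = 27.75; Q' = 260 − 8(27.75) = 38.
Change in price: 27.75 − 33.5 = -5.75.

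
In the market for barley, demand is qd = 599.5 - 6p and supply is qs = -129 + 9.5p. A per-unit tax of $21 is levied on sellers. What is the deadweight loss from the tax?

Deadweight loss = 25137/31

Pre-tax equilibrium: p* = 47, q* = 317.5.
Tax on sellers shifts supply to qs = -129 + 9.5(p − 21) = -328.5 + 9.5p.
599.5 - 6p = -328.5 + 9.5p gives buyer price pb = 1856/31; sellers receive ps = 1856/31 − 21 = 1205/31.
New quantity: q = 599.5 − 6(1856/31) = 14897/62.
DWL = ½ × 21 × (317.5 − 14897/62) = 25137/31.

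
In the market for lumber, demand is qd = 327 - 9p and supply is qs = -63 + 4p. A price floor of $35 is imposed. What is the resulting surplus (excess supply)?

Equilibrium price would be p* = 30, so the floor at 35 binds.
At p = 35: qd = 12, qs = 77.
Surplus = 77 − 12 = 65.

Surplus = 65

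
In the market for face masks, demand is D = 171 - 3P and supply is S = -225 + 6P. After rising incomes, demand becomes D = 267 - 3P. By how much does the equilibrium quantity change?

Original equilibrium: P* = 44, Q* = 39.
New equilibrium: 267 - 3P = -225 + 6P, so 492 = 9P and P' = 164/3; Q' = 267 − 3(164/3) = 103.
Change in quantity: 103 − 39 = 64.

ΔQ = 64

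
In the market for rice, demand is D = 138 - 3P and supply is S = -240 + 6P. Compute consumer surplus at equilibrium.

Consumer surplus = 24

Equilibrium: 138 - 3P = -240 + 6P gives P* = 42, Q* = 12.
Demand choke price (D = 0): P = 46.
CS = ½(46 − 42)(12) = 24.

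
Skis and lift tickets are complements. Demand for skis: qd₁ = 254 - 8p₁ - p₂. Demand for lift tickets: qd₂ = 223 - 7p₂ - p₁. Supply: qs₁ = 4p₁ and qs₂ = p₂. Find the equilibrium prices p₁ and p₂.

Market 1: 254 - 8p₁ - p₂ = 4p₁ → 12p₁ + p₂ = 254.
Market 2: 8p₂ + p₁ = 223.
Eliminating p₂: 8×(1) − 1×(2) gives 95p₁ = 1809, so p₁ = 1809/95.
Back-substitute into (2): p₂ = (223 − 1×1809/95) / 8 = 2422/95.

p₁ = 1809/95, p₂ = 2422/95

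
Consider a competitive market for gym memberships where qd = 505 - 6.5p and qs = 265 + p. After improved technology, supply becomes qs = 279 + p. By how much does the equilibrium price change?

Δp = -28/15

Original equilibrium: p* = 32, q* = 297.
New equilibrium: 505 - 6.5p = 279 + p, so 226 = 7.5p and p' = 452/15; q' = 505 − 6.5(452/15) = 4637/15.
Change in price: 452/15 − 32 = -28/15.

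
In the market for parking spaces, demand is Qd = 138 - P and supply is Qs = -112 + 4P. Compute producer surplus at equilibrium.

Producer surplus = 968

Equilibrium: 138 - P = -112 + 4P gives P* = 50, Q* = 88.
Supply starts at P = 28 (where Qs = 0).
PS = ½(50 − 28)(88) = 968.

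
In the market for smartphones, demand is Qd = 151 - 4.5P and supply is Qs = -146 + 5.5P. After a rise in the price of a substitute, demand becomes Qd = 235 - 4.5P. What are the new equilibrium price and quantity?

Original equilibrium: P* = 29.7, Q* = 17.35.
New equilibrium: 235 - 4.5P = -146 + 5.5P, so 381 = 10P and P' = 38.1; Q' = 235 − 4.5(38.1) = 63.55.

P' = 38.1, Q' = 63.55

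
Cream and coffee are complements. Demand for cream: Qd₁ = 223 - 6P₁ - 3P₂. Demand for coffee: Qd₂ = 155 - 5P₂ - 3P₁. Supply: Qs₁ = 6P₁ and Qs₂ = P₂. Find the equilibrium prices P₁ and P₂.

P₁ = 97/7, P₂ = 397/21

Market 1: 223 - 6P₁ - 3P₂ = 6P₁ → 12P₁ + 3P₂ = 223.
Market 2: 6P₂ + 3P₁ = 155.
Eliminating P₂: 6×(1) − 3×(2) gives 63P₁ = 873, so P₁ = 97/7.
Back-substitute into (2): P₂ = (155 − 3×97/7) / 6 = 397/21.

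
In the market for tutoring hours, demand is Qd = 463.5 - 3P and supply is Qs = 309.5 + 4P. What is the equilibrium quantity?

Q* = 397.5

Set Qd = Qs: 463.5 - 3P = 309.5 + 4P.
154 = 7P, so P* = 22.
Q* = 463.5 − 3(22) = 397.5.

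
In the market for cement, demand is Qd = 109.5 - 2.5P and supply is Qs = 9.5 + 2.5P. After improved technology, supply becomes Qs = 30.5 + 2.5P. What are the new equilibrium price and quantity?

P' = 15.8, Q' = 70

Original equilibrium: P* = 20, Q* = 59.5.
New equilibrium: 109.5 - 2.5P = 30.5 + 2.5P, so 79 = 5P and P' = 15.8; Q' = 109.5 − 2.5(15.8) = 70.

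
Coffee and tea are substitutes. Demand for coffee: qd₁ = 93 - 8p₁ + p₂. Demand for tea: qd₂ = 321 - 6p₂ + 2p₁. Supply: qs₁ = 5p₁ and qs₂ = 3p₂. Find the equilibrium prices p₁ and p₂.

Market 1: 93 - 8p₁ + p₂ = 5p₁ → 13p₁ - p₂ = 93.
Market 2: 9p₂ - 2p₁ = 321.
Eliminating p₂: 9×(1) + 1×(2) gives 115p₁ = 1158, so p₁ = 1158/115.
Back-substitute into (2): p₂ = (321 + 2×1158/115) / 9 = 4359/115.

p₁ = 1158/115, p₂ = 4359/115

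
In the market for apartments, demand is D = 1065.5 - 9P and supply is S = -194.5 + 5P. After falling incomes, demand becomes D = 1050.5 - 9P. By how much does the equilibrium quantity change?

Original equilibrium: P* = 90, Q* = 255.5.
New equilibrium: 1050.5 - 9P = -194.5 + 5P, so 1245 = 14P and P' = 1245/14; Q' = 1050.5 − 9(1245/14) = 1751/7.
Change in quantity: 1751/7 − 255.5 = -75/14.

ΔQ = -75/14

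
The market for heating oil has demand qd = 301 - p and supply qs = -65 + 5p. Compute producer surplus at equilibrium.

Equilibrium: 301 - p = -65 + 5p gives p* = 61, q* = 240.
Supply starts at p = 13 (where qs = 0).
PS = ½(61 − 13)(240) = 5760.

Producer surplus = 5760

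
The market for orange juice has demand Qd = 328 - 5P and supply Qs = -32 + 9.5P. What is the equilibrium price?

Set Qd = Qs: 328 - 5P = -32 + 9.5P.
360 = 14.5P, so P* = 720/29.
Q* = 328 − 5(720/29) = 5912/29.

P* = 720/29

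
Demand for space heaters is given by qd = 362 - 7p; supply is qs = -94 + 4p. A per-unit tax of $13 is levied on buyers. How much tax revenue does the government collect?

Pre-tax equilibrium: p* = 456/11, q* = 790/11.
Tax on buyers shifts demand to qd = 362 − 7(p + 13) = 271 - 7p.
271 - 7p = -94 + 4p gives seller price ps = 365/11; buyers pay pb = 365/11 + 13 = 508/11.
New quantity: q = 362 − 7(508/11) = 426/11.
Revenue = 13 × 426/11 = 5538/11.

Tax revenue = 5538/11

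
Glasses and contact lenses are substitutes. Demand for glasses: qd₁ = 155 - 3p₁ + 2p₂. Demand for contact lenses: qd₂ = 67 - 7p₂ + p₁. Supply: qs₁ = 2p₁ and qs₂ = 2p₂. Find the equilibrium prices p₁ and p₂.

Market 1: 155 - 3p₁ + 2p₂ = 2p₁ → 5p₁ - 2p₂ = 155.
Market 2: 9p₂ - p₁ = 67.
Eliminating p₂: 9×(1) + 2×(2) gives 43p₁ = 1529, so p₁ = 1529/43.
Back-substitute into (2): p₂ = (67 + 1×1529/43) / 9 = 490/43.

p₁ = 1529/43, p₂ = 490/43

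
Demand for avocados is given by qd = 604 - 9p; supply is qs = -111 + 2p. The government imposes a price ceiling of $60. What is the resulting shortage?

Shortage = 55

Equilibrium price would be p* = 65, so the ceiling at 60 binds.
At p = 60: qd = 604 − 9(60) = 64, qs = -111 + 2(60) = 9.
Shortage = 64 − 9 = 55.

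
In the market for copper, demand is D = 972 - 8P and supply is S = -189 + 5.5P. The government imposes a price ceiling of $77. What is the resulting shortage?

Shortage = 121.5

Equilibrium price would be P* = 86, so the ceiling at 77 binds.
At P = 77: D = 972 − 8(77) = 356, S = -189 + 5.5(77) = 234.5.
Shortage = 356 − 234.5 = 121.5.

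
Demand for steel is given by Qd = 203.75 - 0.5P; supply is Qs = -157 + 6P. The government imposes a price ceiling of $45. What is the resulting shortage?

Shortage = 68.25

Equilibrium price would be P* = 55.5, so the ceiling at 45 binds.
At P = 45: Qd = 203.75 − 0.5(45) = 181.25, Qs = -157 + 6(45) = 113.
Shortage = 181.25 − 113 = 68.25.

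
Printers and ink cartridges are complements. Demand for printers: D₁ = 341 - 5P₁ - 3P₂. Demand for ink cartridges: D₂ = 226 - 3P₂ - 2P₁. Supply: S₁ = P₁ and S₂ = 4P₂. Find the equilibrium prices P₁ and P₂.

P₁ = 1709/36, P₂ = 337/18

Market 1: 341 - 5P₁ - 3P₂ = P₁ → 6P₁ + 3P₂ = 341.
Market 2: 7P₂ + 2P₁ = 226.
Eliminating P₂: 7×(1) − 3×(2) gives 36P₁ = 1709, so P₁ = 1709/36.
Back-substitute into (2): P₂ = (226 − 2×1709/36) / 7 = 337/18.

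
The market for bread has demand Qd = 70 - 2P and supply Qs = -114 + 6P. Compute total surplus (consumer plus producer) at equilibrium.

Equilibrium: 70 - 2P = -114 + 6P gives P* = 23, Q* = 24.
Demand choke price: P = 35; supply starts at P = 19.
CS = ½(35 − 23)(24) = 144; PS = ½(23 − 19)(24) = 48.

Total surplus = 192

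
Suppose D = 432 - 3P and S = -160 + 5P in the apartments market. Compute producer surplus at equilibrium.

Equilibrium: 432 - 3P = -160 + 5P gives P* = 74, Q* = 210.
Supply starts at P = 32 (where S = 0).
PS = ½(74 − 32)(210) = 4410.

Producer surplus = 4410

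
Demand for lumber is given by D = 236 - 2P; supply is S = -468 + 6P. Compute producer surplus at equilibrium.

Producer surplus = 300

Equilibrium: 236 - 2P = -468 + 6P gives P* = 88, Q* = 60.
Supply starts at P = 78 (where S = 0).
PS = ½(88 − 78)(60) = 300.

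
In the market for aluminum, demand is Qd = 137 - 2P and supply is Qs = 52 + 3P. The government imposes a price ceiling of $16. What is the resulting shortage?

Shortage = 5

Equilibrium price would be P* = 17, so the ceiling at 16 binds.
At P = 16: Qd = 137 − 2(16) = 105, Qs = 52 + 3(16) = 100.
Shortage = 105 − 100 = 5.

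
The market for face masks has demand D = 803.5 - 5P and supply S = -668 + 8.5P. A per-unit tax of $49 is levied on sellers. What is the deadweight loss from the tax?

Pre-tax equilibrium: P* = 109, Q* = 258.5.
Tax on sellers shifts supply to S = -668 + 8.5(P − 49) = -1084.5 + 8.5P.
803.5 - 5P = -1084.5 + 8.5P gives buyer price Pb = 3776/27; sellers receive Ps = 3776/27 − 49 = 2453/27.
New quantity: Q = 803.5 − 5(3776/27) = 5629/54.
DWL = ½ × 49 × (258.5 − 5629/54) = 204085/54.

Deadweight loss = 204085/54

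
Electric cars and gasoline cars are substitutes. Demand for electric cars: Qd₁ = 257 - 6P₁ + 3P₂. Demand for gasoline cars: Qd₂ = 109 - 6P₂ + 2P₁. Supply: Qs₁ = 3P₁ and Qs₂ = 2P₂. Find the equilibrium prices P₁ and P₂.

Market 1: 257 - 6P₁ + 3P₂ = 3P₁ → 9P₁ - 3P₂ = 257.
Market 2: 8P₂ - 2P₁ = 109.
Eliminating P₂: 8×(1) + 3×(2) gives 66P₁ = 2383, so P₁ = 2383/66.
Back-substitute into (2): P₂ = (109 + 2×2383/66) / 8 = 1495/66.

P₁ = 2383/66, P₂ = 1495/66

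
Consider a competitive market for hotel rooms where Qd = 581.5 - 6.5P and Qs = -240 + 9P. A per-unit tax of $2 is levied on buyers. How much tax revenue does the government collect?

Tax revenue = 14226/31

Pre-tax equilibrium: P* = 53, Q* = 237.
Tax on buyers shifts demand to Qd = 581.5 − 6.5(P + 2) = 568.5 - 6.5P.
568.5 - 6.5P = -240 + 9P gives seller price Ps = 1617/31; buyers pay Pb = 1617/31 + 2 = 1679/31.
New quantity: Q = 581.5 − 6.5(1679/31) = 7113/31.
Revenue = 2 × 7113/31 = 14226/31.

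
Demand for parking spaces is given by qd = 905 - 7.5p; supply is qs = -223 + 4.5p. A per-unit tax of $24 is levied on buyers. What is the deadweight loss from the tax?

Pre-tax equilibrium: p* = 94, q* = 200.
Tax on buyers shifts demand to qd = 905 − 7.5(p + 24) = 725 - 7.5p.
725 - 7.5p = -223 + 4.5p gives seller price ps = 79; buyers pay pb = 79 + 24 = 103.
New quantity: q = 905 − 7.5(103) = 132.5.
DWL = ½ × 24 × (200 − 132.5) = 810.

Deadweight loss = 810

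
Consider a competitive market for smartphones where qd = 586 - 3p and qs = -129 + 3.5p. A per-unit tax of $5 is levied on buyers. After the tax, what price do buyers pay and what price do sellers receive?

Pre-tax equilibrium: p* = 110, q* = 256.
Tax on buyers shifts demand to qd = 586 − 3(p + 5) = 571 - 3p.
571 - 3p = -129 + 3.5p gives seller price ps = 1400/13; buyers pay pb = 1400/13 + 5 = 1465/13.
New quantity: q = 586 − 3(1465/13) = 3223/13.

Buyers pay 1465/13, sellers receive 1400/13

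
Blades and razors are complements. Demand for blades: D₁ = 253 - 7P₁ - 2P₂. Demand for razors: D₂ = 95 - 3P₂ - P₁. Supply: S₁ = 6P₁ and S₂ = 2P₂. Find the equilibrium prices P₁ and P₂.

Market 1: 253 - 7P₁ - 2P₂ = 6P₁ → 13P₁ + 2P₂ = 253.
Market 2: 5P₂ + P₁ = 95.
Eliminating P₂: 5×(1) − 2×(2) gives 63P₁ = 1075, so P₁ = 1075/63.
Back-substitute into (2): P₂ = (95 − 1×1075/63) / 5 = 982/63.

P₁ = 1075/63, P₂ = 982/63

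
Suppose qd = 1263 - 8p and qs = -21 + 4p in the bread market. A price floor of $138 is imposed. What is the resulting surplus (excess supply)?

Surplus = 372

Equilibrium price would be p* = 107, so the floor at 138 binds.
At p = 138: qd = 159, qs = 531.
Surplus = 531 − 159 = 372.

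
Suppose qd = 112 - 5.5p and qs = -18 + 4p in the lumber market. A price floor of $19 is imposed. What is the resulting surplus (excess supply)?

Equilibrium price would be p* = 260/19, so the floor at 19 binds.
At p = 19: qd = 7.5, qs = 58.
Surplus = 58 − 7.5 = 50.5.

Surplus = 50.5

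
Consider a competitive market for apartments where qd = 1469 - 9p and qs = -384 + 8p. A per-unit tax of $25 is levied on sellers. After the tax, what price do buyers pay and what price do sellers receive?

Pre-tax equilibrium: p* = 109, q* = 488.
Tax on sellers shifts supply to qs = -384 + 8(p − 25) = -584 + 8p.
1469 - 9p = -584 + 8p gives buyer price pb = 2053/17; sellers receive ps = 2053/17 − 25 = 1628/17.
New quantity: q = 1469 − 9(2053/17) = 6496/17.

Buyers pay 2053/17, sellers receive 1628/17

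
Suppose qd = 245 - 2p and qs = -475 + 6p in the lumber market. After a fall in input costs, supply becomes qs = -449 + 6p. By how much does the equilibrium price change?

Original equilibrium: p* = 90, q* = 65.
New equilibrium: 245 - 2p = -449 + 6p, so 694 = 8p and p' = 86.75; q' = 245 − 2(86.75) = 71.5.
Change in price: 86.75 − 90 = -3.25.

Δp = -3.25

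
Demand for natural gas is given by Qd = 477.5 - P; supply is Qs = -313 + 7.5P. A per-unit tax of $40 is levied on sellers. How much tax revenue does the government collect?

Pre-tax equilibrium: P* = 93, Q* = 384.5.
Tax on sellers shifts supply to Qs = -313 + 7.5(P − 40) = -613 + 7.5P.
477.5 - P = -613 + 7.5P gives buyer price Pb = 2181/17; sellers receive Ps = 2181/17 − 40 = 1501/17.
New quantity: Q = 477.5 − 1(2181/17) = 11873/34.
Revenue = 40 × 11873/34 = 237460/17.

Tax revenue = 237460/17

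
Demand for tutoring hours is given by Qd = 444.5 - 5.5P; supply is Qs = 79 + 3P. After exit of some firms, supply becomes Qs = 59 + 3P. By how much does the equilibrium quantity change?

Original equilibrium: P* = 43, Q* = 208.
New equilibrium: 444.5 - 5.5P = 59 + 3P, so 385.5 = 8.5P and P' = 771/17; Q' = 444.5 − 5.5(771/17) = 3316/17.
Change in quantity: 3316/17 − 208 = -220/17.

ΔQ = -220/17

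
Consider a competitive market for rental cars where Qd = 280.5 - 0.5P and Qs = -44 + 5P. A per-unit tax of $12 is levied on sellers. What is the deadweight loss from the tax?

Deadweight loss = 360/11

Pre-tax equilibrium: P* = 59, Q* = 251.
Tax on sellers shifts supply to Qs = -44 + 5(P − 12) = -104 + 5P.
280.5 - 0.5P = -104 + 5P gives buyer price Pb = 769/11; sellers receive Ps = 769/11 − 12 = 637/11.
New quantity: Q = 280.5 − 0.5(769/11) = 2701/11.
DWL = ½ × 12 × (251 − 2701/11) = 360/11.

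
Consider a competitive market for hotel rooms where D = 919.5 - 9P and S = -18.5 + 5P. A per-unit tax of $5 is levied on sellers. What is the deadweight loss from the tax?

Pre-tax equilibrium: P* = 67, Q* = 316.5.
Tax on sellers shifts supply to S = -18.5 + 5(P − 5) = -43.5 + 5P.
919.5 - 9P = -43.5 + 5P gives buyer price Pb = 963/14; sellers receive Ps = 963/14 − 5 = 893/14.
New quantity: Q = 919.5 − 9(963/14) = 2103/7.
DWL = ½ × 5 × (316.5 − 2103/7) = 1125/28.

Deadweight loss = 1125/28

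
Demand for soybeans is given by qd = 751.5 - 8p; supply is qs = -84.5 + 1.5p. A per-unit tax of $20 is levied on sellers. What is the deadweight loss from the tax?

Pre-tax equilibrium: p* = 88, q* = 47.5.
Tax on sellers shifts supply to qs = -84.5 + 1.5(p − 20) = -114.5 + 1.5p.
751.5 - 8p = -114.5 + 1.5p gives buyer price pb = 1732/19; sellers receive ps = 1732/19 − 20 = 1352/19.
New quantity: q = 751.5 − 8(1732/19) = 845/38.
DWL = ½ × 20 × (47.5 − 845/38) = 4800/19.

Deadweight loss = 4800/19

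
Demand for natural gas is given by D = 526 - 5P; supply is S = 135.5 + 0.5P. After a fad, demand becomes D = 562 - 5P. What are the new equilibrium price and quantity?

Original equilibrium: P* = 71, Q* = 171.
New equilibrium: 562 - 5P = 135.5 + 0.5P, so 426.5 = 5.5P and P' = 853/11; Q' = 562 − 5(853/11) = 1917/11.

P' = 853/11, Q' = 1917/11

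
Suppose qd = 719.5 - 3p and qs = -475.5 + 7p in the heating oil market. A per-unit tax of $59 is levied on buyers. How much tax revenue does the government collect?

Pre-tax equilibrium: p* = 119.5, q* = 361.
Tax on buyers shifts demand to qd = 719.5 − 3(p + 59) = 542.5 - 3p.
542.5 - 3p = -475.5 + 7p gives seller price ps = 101.8; buyers pay pb = 101.8 + 59 = 160.8.
New quantity: q = 719.5 − 3(160.8) = 237.1.
Revenue = 59 × 237.1 = 13988.9.

Tax revenue = 13988.9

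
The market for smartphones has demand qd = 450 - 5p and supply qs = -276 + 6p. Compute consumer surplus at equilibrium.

Equilibrium: 450 - 5p = -276 + 6p gives p* = 66, q* = 120.
Demand choke price (qd = 0): p = 90.
CS = ½(90 − 66)(120) = 1440.

Consumer surplus = 1440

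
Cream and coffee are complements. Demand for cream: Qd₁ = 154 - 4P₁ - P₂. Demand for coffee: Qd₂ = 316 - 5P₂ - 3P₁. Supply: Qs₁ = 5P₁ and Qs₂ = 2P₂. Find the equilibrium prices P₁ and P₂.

P₁ = 12.7, P₂ = 39.7

Market 1: 154 - 4P₁ - P₂ = 5P₁ → 9P₁ + P₂ = 154.
Market 2: 7P₂ + 3P₁ = 316.
Eliminating P₂: 7×(1) − 1×(2) gives 60P₁ = 762, so P₁ = 12.7.
Back-substitute into (2): P₂ = (316 − 3×12.7) / 7 = 39.7.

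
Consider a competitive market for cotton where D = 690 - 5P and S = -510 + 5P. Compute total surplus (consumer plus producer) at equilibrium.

Equilibrium: 690 - 5P = -510 + 5P gives P* = 120, Q* = 90.
Demand choke price: P = 138; supply starts at P = 102.
CS = ½(138 − 120)(90) = 810; PS = ½(120 − 102)(90) = 810.

Total surplus = 1620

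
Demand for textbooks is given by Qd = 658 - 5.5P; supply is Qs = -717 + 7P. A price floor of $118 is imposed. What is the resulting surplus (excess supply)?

Surplus = 100

Equilibrium price would be P* = 110, so the floor at 118 binds.
At P = 118: Qd = 9, Qs = 109.
Surplus = 109 − 9 = 100.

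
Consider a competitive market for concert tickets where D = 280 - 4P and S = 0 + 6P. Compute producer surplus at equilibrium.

Equilibrium: 280 - 4P = 0 + 6P gives P* = 28, Q* = 168.
Supply starts at P = 0 (where S = 0).
PS = ½(28 − 0)(168) = 2352.

Producer surplus = 2352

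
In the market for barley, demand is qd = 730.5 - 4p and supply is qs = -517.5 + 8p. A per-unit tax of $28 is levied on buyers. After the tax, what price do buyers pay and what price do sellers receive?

Pre-tax equilibrium: p* = 104, q* = 314.5.
Tax on buyers shifts demand to qd = 730.5 − 4(p + 28) = 618.5 - 4p.
618.5 - 4p = -517.5 + 8p gives seller price ps = 284/3; buyers pay pb = 284/3 + 28 = 368/3.
New quantity: q = 730.5 − 4(368/3) = 1439/6.

Buyers pay 368/3, sellers receive 284/3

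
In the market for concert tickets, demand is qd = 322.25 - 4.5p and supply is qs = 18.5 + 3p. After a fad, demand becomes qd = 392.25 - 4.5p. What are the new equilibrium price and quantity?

p' = 299/6, q' = 168

Original equilibrium: p* = 40.5, q* = 140.
New equilibrium: 392.25 - 4.5p = 18.5 + 3p, so 373.75 = 7.5p and p' = 299/6; q' = 392.25 − 4.5(299/6) = 168.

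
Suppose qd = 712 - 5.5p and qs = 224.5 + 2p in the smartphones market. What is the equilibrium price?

Set qd = qs: 712 - 5.5p = 224.5 + 2p.
487.5 = 7.5p, so p* = 65.
q* = 712 − 5.5(65) = 354.5.

p* = 65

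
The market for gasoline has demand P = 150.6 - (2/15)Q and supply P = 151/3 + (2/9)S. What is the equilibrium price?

P* = 113

Set the two price expressions equal: 150.6 - (2/15)Q = 151/3 + (2/9)Q.
1504/15 = (16/45)Q, so Q* = 282.
P* = 150.6 − (2/15)(282) = 113.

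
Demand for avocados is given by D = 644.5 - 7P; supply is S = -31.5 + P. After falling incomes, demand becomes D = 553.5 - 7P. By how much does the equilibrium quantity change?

ΔQ = -11.375

Original equilibrium: P* = 84.5, Q* = 53.
New equilibrium: 553.5 - 7P = -31.5 + P, so 585 = 8P and P' = 73.125; Q' = 553.5 − 7(73.125) = 41.625.
Change in quantity: 41.625 − 53 = -11.375.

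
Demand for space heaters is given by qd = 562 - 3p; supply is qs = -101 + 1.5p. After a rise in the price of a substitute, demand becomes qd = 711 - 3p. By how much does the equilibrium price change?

Δp = 298/9

Original equilibrium: p* = 442/3, q* = 120.
New equilibrium: 711 - 3p = -101 + 1.5p, so 812 = 4.5p and p' = 1624/9; q' = 711 − 3(1624/9) = 509/3.
Change in price: 1624/9 − 442/3 = 298/9.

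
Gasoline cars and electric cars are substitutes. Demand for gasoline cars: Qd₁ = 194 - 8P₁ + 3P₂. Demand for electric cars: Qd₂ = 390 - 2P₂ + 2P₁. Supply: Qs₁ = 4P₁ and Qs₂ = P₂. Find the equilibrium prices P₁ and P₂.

P₁ = 58.4, P₂ = 2534/15

Market 1: 194 - 8P₁ + 3P₂ = 4P₁ → 12P₁ - 3P₂ = 194.
Market 2: 3P₂ - 2P₁ = 390.
Eliminating P₂: 3×(1) + 3×(2) gives 30P₁ = 1752, so P₁ = 58.4.
Back-substitute into (2): P₂ = (390 + 2×58.4) / 3 = 2534/15.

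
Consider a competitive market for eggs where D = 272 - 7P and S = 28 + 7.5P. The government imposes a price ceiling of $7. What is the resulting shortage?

Shortage = 142.5

Equilibrium price would be P* = 488/29, so the ceiling at 7 binds.
At P = 7: D = 272 − 7(7) = 223, S = 28 + 7.5(7) = 80.5.
Shortage = 223 − 80.5 = 142.5.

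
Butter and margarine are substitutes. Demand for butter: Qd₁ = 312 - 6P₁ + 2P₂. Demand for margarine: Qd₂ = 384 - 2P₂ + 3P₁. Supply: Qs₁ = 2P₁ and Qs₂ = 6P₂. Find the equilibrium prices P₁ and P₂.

Market 1: 312 - 6P₁ + 2P₂ = 2P₁ → 8P₁ - 2P₂ = 312.
Market 2: 8P₂ - 3P₁ = 384.
Eliminating P₂: 8×(1) + 2×(2) gives 58P₁ = 3264, so P₁ = 1632/29.
Back-substitute into (2): P₂ = (384 + 3×1632/29) / 8 = 2004/29.

P₁ = 1632/29, P₂ = 2004/29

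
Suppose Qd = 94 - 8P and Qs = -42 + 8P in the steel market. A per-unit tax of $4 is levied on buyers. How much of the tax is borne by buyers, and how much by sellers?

Pre-tax equilibrium: P* = 8.5, Q* = 26.
Tax on buyers shifts demand to Qd = 94 − 8(P + 4) = 62 - 8P.
62 - 8P = -42 + 8P gives seller price Ps = 6.5; buyers pay Pb = 6.5 + 4 = 10.5.
New quantity: Q = 94 − 8(10.5) = 10.
Buyer burden = 10.5 − 8.5 = 2; seller burden = 8.5 − 6.5 = 2.

Buyers bear $2, sellers bear $2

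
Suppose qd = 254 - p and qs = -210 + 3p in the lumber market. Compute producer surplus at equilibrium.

Equilibrium: 254 - p = -210 + 3p gives p* = 116, q* = 138.
Supply starts at p = 70 (where qs = 0).
PS = ½(116 − 70)(138) = 3174.

Producer surplus = 3174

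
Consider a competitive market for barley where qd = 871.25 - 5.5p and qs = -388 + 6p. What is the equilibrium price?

Set qd = qs: 871.25 - 5.5p = -388 + 6p.
1259.25 = 11.5p, so p* = 109.5.
q* = 871.25 − 5.5(109.5) = 269.

p* = 109.5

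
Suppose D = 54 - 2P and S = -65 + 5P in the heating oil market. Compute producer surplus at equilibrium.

Producer surplus = 40

Equilibrium: 54 - 2P = -65 + 5P gives P* = 17, Q* = 20.
Supply starts at P = 13 (where S = 0).
PS = ½(17 − 13)(20) = 40.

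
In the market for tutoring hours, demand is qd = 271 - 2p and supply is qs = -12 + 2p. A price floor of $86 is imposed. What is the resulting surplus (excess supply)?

Surplus = 61

Equilibrium price would be p* = 70.75, so the floor at 86 binds.
At p = 86: qd = 99, qs = 160.
Surplus = 160 − 99 = 61.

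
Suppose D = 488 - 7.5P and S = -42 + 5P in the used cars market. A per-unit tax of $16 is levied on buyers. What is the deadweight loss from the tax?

Deadweight loss = 384

Pre-tax equilibrium: P* = 42.4, Q* = 170.
Tax on buyers shifts demand to D = 488 − 7.5(P + 16) = 368 - 7.5P.
368 - 7.5P = -42 + 5P gives seller price Ps = 32.8; buyers pay Pb = 32.8 + 16 = 48.8.
New quantity: Q = 488 − 7.5(48.8) = 122.
DWL = ½ × 16 × (170 − 122) = 384.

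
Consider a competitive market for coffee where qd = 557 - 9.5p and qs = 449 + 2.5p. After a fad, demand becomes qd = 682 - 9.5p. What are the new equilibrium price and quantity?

p' = 233/12, q' = 11941/24

Original equilibrium: p* = 9, q* = 471.5.
New equilibrium: 682 - 9.5p = 449 + 2.5p, so 233 = 12p and p' = 233/12; q' = 682 − 9.5(233/12) = 11941/24.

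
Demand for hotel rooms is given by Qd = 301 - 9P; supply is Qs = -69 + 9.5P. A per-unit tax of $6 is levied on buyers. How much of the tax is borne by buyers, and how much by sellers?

Buyers bear 114/37, sellers bear 108/37

Pre-tax equilibrium: P* = 20, Q* = 121.
Tax on buyers shifts demand to Qd = 301 − 9(P + 6) = 247 - 9P.
247 - 9P = -69 + 9.5P gives seller price Ps = 632/37; buyers pay Pb = 632/37 + 6 = 854/37.
New quantity: Q = 301 − 9(854/37) = 3451/37.
Buyer burden = 854/37 − 20 = 114/37; seller burden = 20 − 632/37 = 108/37.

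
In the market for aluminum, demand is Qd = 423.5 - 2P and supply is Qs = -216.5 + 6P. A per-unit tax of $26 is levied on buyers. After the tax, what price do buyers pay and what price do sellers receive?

Buyers pay $99.5, sellers receive $73.5

Pre-tax equilibrium: P* = 80, Q* = 263.5.
Tax on buyers shifts demand to Qd = 423.5 − 2(P + 26) = 371.5 - 2P.
371.5 - 2P = -216.5 + 6P gives seller price Ps = 73.5; buyers pay Pb = 73.5 + 26 = 99.5.
New quantity: Q = 423.5 − 2(99.5) = 224.5.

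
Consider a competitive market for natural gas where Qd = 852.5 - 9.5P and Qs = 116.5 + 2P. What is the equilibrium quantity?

Set Qd = Qs: 852.5 - 9.5P = 116.5 + 2P.
736 = 11.5P, so P* = 64.
Q* = 852.5 − 9.5(64) = 244.5.

Q* = 244.5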